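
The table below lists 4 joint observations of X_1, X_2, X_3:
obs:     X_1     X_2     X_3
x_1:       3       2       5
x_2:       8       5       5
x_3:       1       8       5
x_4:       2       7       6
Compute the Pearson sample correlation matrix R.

Step 1 — column means:
  mean(X_1) = (3 + 8 + 1 + 2) / 4 = 14/4 = 3.5
  mean(X_2) = (2 + 5 + 8 + 7) / 4 = 22/4 = 5.5
  mean(X_3) = (5 + 5 + 5 + 6) / 4 = 21/4 = 5.25

Step 2 — sample variances and covariances s[i,j] = (1/(n-1)) · Σ_k (x_{k,i} - mean_i) · (x_{k,j} - mean_j), with n-1 = 3:
  s[X_1,X_1] = ((-0.5)·(-0.5) + (4.5)·(4.5) + (-2.5)·(-2.5) + (-1.5)·(-1.5)) / 3 = 29/3 = 9.6667
  s[X_1,X_2] = ((-0.5)·(-3.5) + (4.5)·(-0.5) + (-2.5)·(2.5) + (-1.5)·(1.5)) / 3 = -9/3 = -3
  s[X_1,X_3] = ((-0.5)·(-0.25) + (4.5)·(-0.25) + (-2.5)·(-0.25) + (-1.5)·(0.75)) / 3 = -1.5/3 = -0.5
  s[X_2,X_2] = ((-3.5)·(-3.5) + (-0.5)·(-0.5) + (2.5)·(2.5) + (1.5)·(1.5)) / 3 = 21/3 = 7
  s[X_2,X_3] = ((-3.5)·(-0.25) + (-0.5)·(-0.25) + (2.5)·(-0.25) + (1.5)·(0.75)) / 3 = 1.5/3 = 0.5
  s[X_3,X_3] = ((-0.25)·(-0.25) + (-0.25)·(-0.25) + (-0.25)·(-0.25) + (0.75)·(0.75)) / 3 = 0.75/3 = 0.25
  Sample standard deviations s_i = √(s[i,i]):
  s(X_1) = √(9.6667) = 3.1091
  s(X_2) = √(7) = 2.6458
  s(X_3) = √(0.25) = 0.5

Step 3 — r_{ij} = s_{ij} / (s_i · s_j):
  r[X_1,X_1] = 1 (diagonal).
  r[X_1,X_2] = -3 / (3.1091 · 2.6458) = -3 / 8.226 = -0.3647
  r[X_1,X_3] = -0.5 / (3.1091 · 0.5) = -0.5 / 1.5546 = -0.3216
  r[X_2,X_2] = 1 (diagonal).
  r[X_2,X_3] = 0.5 / (2.6458 · 0.5) = 0.5 / 1.3229 = 0.378
  r[X_3,X_3] = 1 (diagonal).

R is symmetric with unit diagonal. Assembling:

R = [[1, -0.3647, -0.3216],
 [-0.3647, 1, 0.378],
 [-0.3216, 0.378, 1]]


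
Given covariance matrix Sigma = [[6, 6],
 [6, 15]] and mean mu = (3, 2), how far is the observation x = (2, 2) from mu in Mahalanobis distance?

Step 1 — centre the observation: (x - mu) = (-1, 0).

Step 2 — invert Sigma. det(Sigma) = 6·15 - (6)² = 54.
  Sigma^{-1} = (1/det) · [[d, -b], [-b, a]] = [[0.2778, -0.1111],
 [-0.1111, 0.1111]].

Step 3 — form the quadratic (x - mu)^T · Sigma^{-1} · (x - mu):
  Sigma^{-1} · (x - mu) = (-0.2778, 0.1111).
  (x - mu)^T · [Sigma^{-1} · (x - mu)] = (-1)·(-0.2778) + (0)·(0.1111) = 0.2778.

Step 4 — take square root: d = √(0.2778) ≈ 0.527.

d(x, mu) = √(0.2778) ≈ 0.527


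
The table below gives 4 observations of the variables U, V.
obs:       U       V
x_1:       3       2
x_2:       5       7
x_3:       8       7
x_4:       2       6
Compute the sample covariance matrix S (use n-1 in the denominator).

Step 1 — column means:
  mean(U) = (3 + 5 + 8 + 2) / 4 = 18/4 = 4.5
  mean(V) = (2 + 7 + 7 + 6) / 4 = 22/4 = 5.5

Step 2 — sample covariance S[i,j] = (1/(n-1)) · Σ_k (x_{k,i} - mean_i) · (x_{k,j} - mean_j), with n-1 = 3.
  S[U,U] = ((-1.5)·(-1.5) + (0.5)·(0.5) + (3.5)·(3.5) + (-2.5)·(-2.5)) / 3 = 21/3 = 7
  S[U,V] = ((-1.5)·(-3.5) + (0.5)·(1.5) + (3.5)·(1.5) + (-2.5)·(0.5)) / 3 = 10/3 = 3.3333
  S[V,V] = ((-3.5)·(-3.5) + (1.5)·(1.5) + (1.5)·(1.5) + (0.5)·(0.5)) / 3 = 17/3 = 5.6667

S is symmetric (S[j,i] = S[i,j]). Assembling:

S = [[7, 3.3333],
 [3.3333, 5.6667]]


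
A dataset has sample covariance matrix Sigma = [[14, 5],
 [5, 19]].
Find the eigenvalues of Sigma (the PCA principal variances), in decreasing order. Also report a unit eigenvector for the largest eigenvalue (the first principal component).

Step 1 — characteristic polynomial of 2×2 Sigma:
  det(Sigma - λI) = λ² - trace · λ + det = 0.
  trace = 14 + 19 = 33, det = 14·19 - (5)² = 241.
Step 2 — discriminant:
  Δ = trace² - 4·det = 1089 - 964 = 125.
Step 3 — eigenvalues:
  λ = (trace ± √Δ)/2 = (33 ± 11.1803)/2,
  λ_1 = 22.0902,  λ_2 = 10.9098.

Step 4 — unit eigenvector for λ_1: solve (Sigma - λ_1 I)v = 0. First row:
  (14 - 22.0902)·v_x + (5)·v_y = 0, i.e. (-8.0902)·v_x + (5)·v_y = 0,
  so v ∝ (b, λ_1 - a) = (5, 8.0902) = u.
  ||u|| = √((5)² + (8.0902)²) = √(90.4508) ≈ 9.5106,
  v_1 = u/||u|| ≈ (0.5257, 0.8507) (||v_1|| = 1).

λ_1 = 22.0902,  λ_2 = 10.9098;  v_1 ≈ (0.5257, 0.8507)


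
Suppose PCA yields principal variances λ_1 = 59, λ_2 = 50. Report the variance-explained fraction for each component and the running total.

Step 1 — total variance = trace(Sigma) = Σ λ_i = 59 + 50 = 109.

Step 2 — fraction explained by component i = λ_i / Σ λ:
  PC1: 59/109 = 0.5413
  PC2: 50/109 = 0.4587

Step 3 — cumulative fraction after k components = (λ_1 + ... + λ_k) / Σ λ:
  k = 1: 59/109 = 0.5413
  k = 2: (59 + 50)/109 = 109/109 = 1

Summary (fraction, with percent):

explained: PC1 0.5413 (54.13%), PC2 0.4587 (45.87%);  cumulative: 0.5413, 1


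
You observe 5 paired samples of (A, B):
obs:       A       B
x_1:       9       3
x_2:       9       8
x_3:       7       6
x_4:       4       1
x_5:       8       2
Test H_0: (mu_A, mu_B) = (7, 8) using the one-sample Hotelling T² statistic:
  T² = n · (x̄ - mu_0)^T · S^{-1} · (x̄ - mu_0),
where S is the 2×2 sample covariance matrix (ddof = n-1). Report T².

Step 1 — sample mean vector:
  mean(A) = (9 + 9 + 7 + 4 + 8) / 5 = 37/5 = 7.4
  mean(B) = (3 + 8 + 6 + 1 + 2) / 5 = 20/5 = 4
  x̄ = (7.4, 4),  deviation x̄ - mu_0 = (7.4, 4) - (7, 8) = (0.4, -4).

Step 2 — sample covariance matrix, S[i,j] = (1/(n-1)) · Σ_k (x_{k,i} - mean_i) · (x_{k,j} - mean_j), divisor n-1 = 4:
  S[A,A] = ((1.6)·(1.6) + (1.6)·(1.6) + (-0.4)·(-0.4) + (-3.4)·(-3.4) + (0.6)·(0.6)) / 4 = 17.2/4 = 4.3
  S[A,B] = ((1.6)·(-1) + (1.6)·(4) + (-0.4)·(2) + (-3.4)·(-3) + (0.6)·(-2)) / 4 = 13/4 = 3.25
  S[B,B] = ((-1)·(-1) + (4)·(4) + (2)·(2) + (-3)·(-3) + (-2)·(-2)) / 4 = 34/4 = 8.5
  S = [[4.3, 3.25],
 [3.25, 8.5]].

Step 3 — invert S. det(S) = 4.3·8.5 - (3.25)² = 25.9875.
  S^{-1} = (1/det) · [[d, -b], [-b, a]] = [[0.3271, -0.1251],
 [-0.1251, 0.1655]].

Step 4 — quadratic form (x̄ - mu_0)^T · S^{-1} · (x̄ - mu_0):
  S^{-1} · (x̄ - mu_0) = (0.6311, -0.7119),
  (x̄ - mu_0)^T · [...] = (0.4)·(0.6311) + (-4)·(-0.7119) = 3.1.

Step 5 — scale by n: T² = 5 · 3.1 = 15.4998.

T² ≈ 15.4998


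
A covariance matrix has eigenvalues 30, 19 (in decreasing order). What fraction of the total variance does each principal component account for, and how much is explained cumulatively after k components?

Step 1 — total variance = trace(Sigma) = Σ λ_i = 30 + 19 = 49.

Step 2 — fraction explained by component i = λ_i / Σ λ:
  PC1: 30/49 = 0.6122
  PC2: 19/49 = 0.3878

Step 3 — cumulative fraction after k components = (λ_1 + ... + λ_k) / Σ λ:
  k = 1: 30/49 = 0.6122
  k = 2: (30 + 19)/49 = 49/49 = 1

Summary (fraction, with percent):

explained: PC1 0.6122 (61.22%), PC2 0.3878 (38.78%);  cumulative: 0.6122, 1


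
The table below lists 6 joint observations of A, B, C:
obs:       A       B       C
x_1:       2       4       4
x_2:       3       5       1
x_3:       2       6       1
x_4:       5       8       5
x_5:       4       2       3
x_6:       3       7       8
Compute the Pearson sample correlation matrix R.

Step 1 — column means:
  mean(A) = (2 + 3 + 2 + 5 + 4 + 3) / 6 = 19/6 = 3.1667
  mean(B) = (4 + 5 + 6 + 8 + 2 + 7) / 6 = 32/6 = 5.3333
  mean(C) = (4 + 1 + 1 + 5 + 3 + 8) / 6 = 22/6 = 3.6667

Step 2 — sample variances and covariances s[i,j] = (1/(n-1)) · Σ_k (x_{k,i} - mean_i) · (x_{k,j} - mean_j), with n-1 = 5:
  s[A,A] = ((-1.1667)·(-1.1667) + (-0.1667)·(-0.1667) + (-1.1667)·(-1.1667) + (1.8333)·(1.8333) + (0.8333)·(0.8333) + (-0.1667)·(-0.1667)) / 5 = 6.8333/5 = 1.3667
  s[A,B] = ((-1.1667)·(-1.3333) + (-0.1667)·(-0.3333) + (-1.1667)·(0.6667) + (1.8333)·(2.6667) + (0.8333)·(-3.3333) + (-0.1667)·(1.6667)) / 5 = 2.6667/5 = 0.5333
  s[A,C] = ((-1.1667)·(0.3333) + (-0.1667)·(-2.6667) + (-1.1667)·(-2.6667) + (1.8333)·(1.3333) + (0.8333)·(-0.6667) + (-0.1667)·(4.3333)) / 5 = 4.3333/5 = 0.8667
  s[B,B] = ((-1.3333)·(-1.3333) + (-0.3333)·(-0.3333) + (0.6667)·(0.6667) + (2.6667)·(2.6667) + (-3.3333)·(-3.3333) + (1.6667)·(1.6667)) / 5 = 23.3333/5 = 4.6667
  s[B,C] = ((-1.3333)·(0.3333) + (-0.3333)·(-2.6667) + (0.6667)·(-2.6667) + (2.6667)·(1.3333) + (-3.3333)·(-0.6667) + (1.6667)·(4.3333)) / 5 = 11.6667/5 = 2.3333
  s[C,C] = ((0.3333)·(0.3333) + (-2.6667)·(-2.6667) + (-2.6667)·(-2.6667) + (1.3333)·(1.3333) + (-0.6667)·(-0.6667) + (4.3333)·(4.3333)) / 5 = 35.3333/5 = 7.0667
  Sample standard deviations s_i = √(s[i,i]):
  s(A) = √(1.3667) = 1.169
  s(B) = √(4.6667) = 2.1602
  s(C) = √(7.0667) = 2.6583

Step 3 — r_{ij} = s_{ij} / (s_i · s_j):
  r[A,A] = 1 (diagonal).
  r[A,B] = 0.5333 / (1.169 · 2.1602) = 0.5333 / 2.5254 = 0.2112
  r[A,C] = 0.8667 / (1.169 · 2.6583) = 0.8667 / 3.1077 = 0.2789
  r[B,B] = 1 (diagonal).
  r[B,C] = 2.3333 / (2.1602 · 2.6583) = 2.3333 / 5.7426 = 0.4063
  r[C,C] = 1 (diagonal).

R is symmetric with unit diagonal. Assembling:

R = [[1, 0.2112, 0.2789],
 [0.2112, 1, 0.4063],
 [0.2789, 0.4063, 1]]


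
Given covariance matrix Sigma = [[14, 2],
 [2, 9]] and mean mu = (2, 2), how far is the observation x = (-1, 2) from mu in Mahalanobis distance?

Step 1 — centre the observation: (x - mu) = (-3, 0).

Step 2 — invert Sigma. det(Sigma) = 14·9 - (2)² = 122.
  Sigma^{-1} = (1/det) · [[d, -b], [-b, a]] = [[0.0738, -0.0164],
 [-0.0164, 0.1148]].

Step 3 — form the quadratic (x - mu)^T · Sigma^{-1} · (x - mu):
  Sigma^{-1} · (x - mu) = (-0.2213, 0.0492).
  (x - mu)^T · [Sigma^{-1} · (x - mu)] = (-3)·(-0.2213) + (0)·(0.0492) = 0.6639.

Step 4 — take square root: d = √(0.6639) ≈ 0.8148.

d(x, mu) = √(0.6639) ≈ 0.8148


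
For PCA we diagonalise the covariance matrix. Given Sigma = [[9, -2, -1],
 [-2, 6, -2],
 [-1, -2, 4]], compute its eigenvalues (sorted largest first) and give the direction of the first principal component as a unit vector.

Step 1 — characteristic polynomial p(λ) = det(λI - Sigma) = λ³ - tr·λ² + c_1·λ - det, where tr = trace, c_1 = sum of the principal 2×2 minors, det = det(Sigma):
  tr = 9 + 6 + 4 = 19,
  c_1 = (9·6 - (-2)²) + (9·4 - (-1)²) + (6·4 - (-2)²) = 50 + 35 + 20 = 105,
  det = 9·(6·4 - (-2)²) - (-2)·((-2)·4 - (-2)·(-1)) + (-1)·((-2)·(-2) - 6·(-1)) = 9·(20) - (-2)·(-10) + (-1)·(10) = 150.
  So p(λ) = λ³ - 19λ² + 105λ - 150.
Step 2 — look for an integer root (rational root theorem: any rational root is an integer divisor of 150). Testing λ = 10:
  p(10) = 1000 - 1900 + 1050 - 150 = 0  ✓
  Dividing out (λ - 10): p(λ) = (λ - 10)(λ² - 9λ + 15).
Step 3 — remaining eigenvalues from the quadratic λ² - 9λ + 15 = 0:
  Δ = 9² - 4·15 = 81 - 60 = 21,  λ = (9 ± √21)/2 = (9 ± 4.5826)/2 ≈ 6.7913 or 2.2087.
  Sorted: λ_1 = 10,  λ_2 = 6.7913,  λ_3 = 2.2087  (check: sum = 19 = tr ✓).

Step 4 — unit eigenvector for λ_1 = 10: v spans the null space of (Sigma - λ_1 I), whose rows are
  r_1 = (-1, -2, -1),  r_2 = (-2, -4, -2),  r_3 = (-1, -2, -6).
  v is orthogonal to every row, so take v ∝ r_1 × r_3 = ((-2)·(-6) - (-1)·(-2), (-1)·(-1) - (-1)·(-6), (-1)·(-2) - (-2)·(-1)) = (10, -5, 0).
  Rescale (divide by 5): u = (2, -1, 0).
  ||u|| = √((2)² + (-1)² + (0)²) = √(5) ≈ 2.2361,  v_1 = u/||u|| ≈ (0.8944, -0.4472, 0) (||v_1|| = 1).

λ_1 = 10,  λ_2 = 6.7913,  λ_3 = 2.2087;  v_1 ≈ (0.8944, -0.4472, 0)


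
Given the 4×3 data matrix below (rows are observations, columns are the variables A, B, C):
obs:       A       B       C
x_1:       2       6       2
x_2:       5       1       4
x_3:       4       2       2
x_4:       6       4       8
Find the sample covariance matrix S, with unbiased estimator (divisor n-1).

Step 1 — column means:
  mean(A) = (2 + 5 + 4 + 6) / 4 = 17/4 = 4.25
  mean(B) = (6 + 1 + 2 + 4) / 4 = 13/4 = 3.25
  mean(C) = (2 + 4 + 2 + 8) / 4 = 16/4 = 4

Step 2 — sample covariance S[i,j] = (1/(n-1)) · Σ_k (x_{k,i} - mean_i) · (x_{k,j} - mean_j), with n-1 = 3.
  S[A,A] = ((-2.25)·(-2.25) + (0.75)·(0.75) + (-0.25)·(-0.25) + (1.75)·(1.75)) / 3 = 8.75/3 = 2.9167
  S[A,B] = ((-2.25)·(2.75) + (0.75)·(-2.25) + (-0.25)·(-1.25) + (1.75)·(0.75)) / 3 = -6.25/3 = -2.0833
  S[A,C] = ((-2.25)·(-2) + (0.75)·(0) + (-0.25)·(-2) + (1.75)·(4)) / 3 = 12/3 = 4
  S[B,B] = ((2.75)·(2.75) + (-2.25)·(-2.25) + (-1.25)·(-1.25) + (0.75)·(0.75)) / 3 = 14.75/3 = 4.9167
  S[B,C] = ((2.75)·(-2) + (-2.25)·(0) + (-1.25)·(-2) + (0.75)·(4)) / 3 = 0/3 = 0
  S[C,C] = ((-2)·(-2) + (0)·(0) + (-2)·(-2) + (4)·(4)) / 3 = 24/3 = 8

S is symmetric (S[j,i] = S[i,j]). Assembling:

S = [[2.9167, -2.0833, 4],
 [-2.0833, 4.9167, 0],
 [4, 0, 8]]


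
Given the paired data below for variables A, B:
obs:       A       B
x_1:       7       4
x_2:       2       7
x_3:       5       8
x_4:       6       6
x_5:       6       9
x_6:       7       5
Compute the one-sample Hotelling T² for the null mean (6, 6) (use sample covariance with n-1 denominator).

Step 1 — sample mean vector:
  mean(A) = (7 + 2 + 5 + 6 + 6 + 7) / 6 = 33/6 = 5.5
  mean(B) = (4 + 7 + 8 + 6 + 9 + 5) / 6 = 39/6 = 6.5
  x̄ = (5.5, 6.5),  deviation x̄ - mu_0 = (5.5, 6.5) - (6, 6) = (-0.5, 0.5).

Step 2 — sample covariance matrix, S[i,j] = (1/(n-1)) · Σ_k (x_{k,i} - mean_i) · (x_{k,j} - mean_j), divisor n-1 = 5:
  S[A,A] = ((1.5)·(1.5) + (-3.5)·(-3.5) + (-0.5)·(-0.5) + (0.5)·(0.5) + (0.5)·(0.5) + (1.5)·(1.5)) / 5 = 17.5/5 = 3.5
  S[A,B] = ((1.5)·(-2.5) + (-3.5)·(0.5) + (-0.5)·(1.5) + (0.5)·(-0.5) + (0.5)·(2.5) + (1.5)·(-1.5)) / 5 = -7.5/5 = -1.5
  S[B,B] = ((-2.5)·(-2.5) + (0.5)·(0.5) + (1.5)·(1.5) + (-0.5)·(-0.5) + (2.5)·(2.5) + (-1.5)·(-1.5)) / 5 = 17.5/5 = 3.5
  S = [[3.5, -1.5],
 [-1.5, 3.5]].

Step 3 — invert S. det(S) = 3.5·3.5 - (-1.5)² = 10.
  S^{-1} = (1/det) · [[d, -b], [-b, a]] = [[0.35, 0.15],
 [0.15, 0.35]].

Step 4 — quadratic form (x̄ - mu_0)^T · S^{-1} · (x̄ - mu_0):
  S^{-1} · (x̄ - mu_0) = (-0.1, 0.1),
  (x̄ - mu_0)^T · [...] = (-0.5)·(-0.1) + (0.5)·(0.1) = 0.1.

Step 5 — scale by n: T² = 6 · 0.1 = 0.6.

T² ≈ 0.6


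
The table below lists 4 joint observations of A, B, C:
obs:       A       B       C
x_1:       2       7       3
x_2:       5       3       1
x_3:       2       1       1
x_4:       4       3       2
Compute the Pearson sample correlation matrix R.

Step 1 — column means:
  mean(A) = (2 + 5 + 2 + 4) / 4 = 13/4 = 3.25
  mean(B) = (7 + 3 + 1 + 3) / 4 = 14/4 = 3.5
  mean(C) = (3 + 1 + 1 + 2) / 4 = 7/4 = 1.75

Step 2 — sample variances and covariances s[i,j] = (1/(n-1)) · Σ_k (x_{k,i} - mean_i) · (x_{k,j} - mean_j), with n-1 = 3:
  s[A,A] = ((-1.25)·(-1.25) + (1.75)·(1.75) + (-1.25)·(-1.25) + (0.75)·(0.75)) / 3 = 6.75/3 = 2.25
  s[A,B] = ((-1.25)·(3.5) + (1.75)·(-0.5) + (-1.25)·(-2.5) + (0.75)·(-0.5)) / 3 = -2.5/3 = -0.8333
  s[A,C] = ((-1.25)·(1.25) + (1.75)·(-0.75) + (-1.25)·(-0.75) + (0.75)·(0.25)) / 3 = -1.75/3 = -0.5833
  s[B,B] = ((3.5)·(3.5) + (-0.5)·(-0.5) + (-2.5)·(-2.5) + (-0.5)·(-0.5)) / 3 = 19/3 = 6.3333
  s[B,C] = ((3.5)·(1.25) + (-0.5)·(-0.75) + (-2.5)·(-0.75) + (-0.5)·(0.25)) / 3 = 6.5/3 = 2.1667
  s[C,C] = ((1.25)·(1.25) + (-0.75)·(-0.75) + (-0.75)·(-0.75) + (0.25)·(0.25)) / 3 = 2.75/3 = 0.9167
  Sample standard deviations s_i = √(s[i,i]):
  s(A) = √(2.25) = 1.5
  s(B) = √(6.3333) = 2.5166
  s(C) = √(0.9167) = 0.9574

Step 3 — r_{ij} = s_{ij} / (s_i · s_j):
  r[A,A] = 1 (diagonal).
  r[A,B] = -0.8333 / (1.5 · 2.5166) = -0.8333 / 3.7749 = -0.2208
  r[A,C] = -0.5833 / (1.5 · 0.9574) = -0.5833 / 1.4361 = -0.4062
  r[B,B] = 1 (diagonal).
  r[B,C] = 2.1667 / (2.5166 · 0.9574) = 2.1667 / 2.4095 = 0.8992
  r[C,C] = 1 (diagonal).

R is symmetric with unit diagonal. Assembling:

R = [[1, -0.2208, -0.4062],
 [-0.2208, 1, 0.8992],
 [-0.4062, 0.8992, 1]]


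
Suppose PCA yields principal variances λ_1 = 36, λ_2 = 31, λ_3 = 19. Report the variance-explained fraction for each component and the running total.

Step 1 — total variance = trace(Sigma) = Σ λ_i = 36 + 31 + 19 = 86.

Step 2 — fraction explained by component i = λ_i / Σ λ:
  PC1: 36/86 = 0.4186
  PC2: 31/86 = 0.3605
  PC3: 19/86 = 0.2209

Step 3 — cumulative fraction after k components = (λ_1 + ... + λ_k) / Σ λ:
  k = 1: 36/86 = 0.4186
  k = 2: (36 + 31)/86 = 67/86 = 0.7791
  k = 3: (36 + 31 + 19)/86 = 86/86 = 1

Summary (fraction, with percent):

explained: PC1 0.4186 (41.86%), PC2 0.3605 (36.05%), PC3 0.2209 (22.09%);  cumulative: 0.4186, 0.7791, 1


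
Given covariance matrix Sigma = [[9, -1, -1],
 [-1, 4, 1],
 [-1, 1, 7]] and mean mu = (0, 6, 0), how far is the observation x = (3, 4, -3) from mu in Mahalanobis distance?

Step 1 — centre the observation: (x - mu) = (3, -2, -3).

Step 2 — invert Sigma (cofactor / det for 3×3, or solve directly):
  Sigma^{-1} = [[0.1154, 0.0256, 0.0128],
 [0.0256, 0.265, -0.0342],
 [0.0128, -0.0342, 0.1496]].

Step 3 — form the quadratic (x - mu)^T · Sigma^{-1} · (x - mu):
  Sigma^{-1} · (x - mu) = (0.2564, -0.3504, -0.3419).
  (x - mu)^T · [Sigma^{-1} · (x - mu)] = (3)·(0.2564) + (-2)·(-0.3504) + (-3)·(-0.3419) = 2.4957.

Step 4 — take square root: d = √(2.4957) ≈ 1.5798.

d(x, mu) = √(2.4957) ≈ 1.5798


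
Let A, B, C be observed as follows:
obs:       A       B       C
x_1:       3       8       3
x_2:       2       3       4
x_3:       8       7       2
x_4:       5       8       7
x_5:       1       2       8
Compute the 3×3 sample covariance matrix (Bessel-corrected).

Step 1 — column means:
  mean(A) = (3 + 2 + 8 + 5 + 1) / 5 = 19/5 = 3.8
  mean(B) = (8 + 3 + 7 + 8 + 2) / 5 = 28/5 = 5.6
  mean(C) = (3 + 4 + 2 + 7 + 8) / 5 = 24/5 = 4.8

Step 2 — sample covariance S[i,j] = (1/(n-1)) · Σ_k (x_{k,i} - mean_i) · (x_{k,j} - mean_j), with n-1 = 4.
  S[A,A] = ((-0.8)·(-0.8) + (-1.8)·(-1.8) + (4.2)·(4.2) + (1.2)·(1.2) + (-2.8)·(-2.8)) / 4 = 30.8/4 = 7.7
  S[A,B] = ((-0.8)·(2.4) + (-1.8)·(-2.6) + (4.2)·(1.4) + (1.2)·(2.4) + (-2.8)·(-3.6)) / 4 = 21.6/4 = 5.4
  S[A,C] = ((-0.8)·(-1.8) + (-1.8)·(-0.8) + (4.2)·(-2.8) + (1.2)·(2.2) + (-2.8)·(3.2)) / 4 = -15.2/4 = -3.8
  S[B,B] = ((2.4)·(2.4) + (-2.6)·(-2.6) + (1.4)·(1.4) + (2.4)·(2.4) + (-3.6)·(-3.6)) / 4 = 33.2/4 = 8.3
  S[B,C] = ((2.4)·(-1.8) + (-2.6)·(-0.8) + (1.4)·(-2.8) + (2.4)·(2.2) + (-3.6)·(3.2)) / 4 = -12.4/4 = -3.1
  S[C,C] = ((-1.8)·(-1.8) + (-0.8)·(-0.8) + (-2.8)·(-2.8) + (2.2)·(2.2) + (3.2)·(3.2)) / 4 = 26.8/4 = 6.7

S is symmetric (S[j,i] = S[i,j]). Assembling:

S = [[7.7, 5.4, -3.8],
 [5.4, 8.3, -3.1],
 [-3.8, -3.1, 6.7]]


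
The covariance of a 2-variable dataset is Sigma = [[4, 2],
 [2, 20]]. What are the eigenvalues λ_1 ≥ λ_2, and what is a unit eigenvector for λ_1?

Step 1 — characteristic polynomial of 2×2 Sigma:
  det(Sigma - λI) = λ² - trace · λ + det = 0.
  trace = 4 + 20 = 24, det = 4·20 - (2)² = 76.
Step 2 — discriminant:
  Δ = trace² - 4·det = 576 - 304 = 272.
Step 3 — eigenvalues:
  λ = (trace ± √Δ)/2 = (24 ± 16.4924)/2,
  λ_1 = 20.2462,  λ_2 = 3.7538.

Step 4 — unit eigenvector for λ_1: solve (Sigma - λ_1 I)v = 0. First row:
  (4 - 20.2462)·v_x + (2)·v_y = 0, i.e. (-16.2462)·v_x + (2)·v_y = 0,
  so v ∝ (b, λ_1 - a) = (2, 16.2462) = u.
  ||u|| = √((2)² + (16.2462)²) = √(267.9394) ≈ 16.3689,
  v_1 = u/||u|| ≈ (0.1222, 0.9925) (||v_1|| = 1).

λ_1 = 20.2462,  λ_2 = 3.7538;  v_1 ≈ (0.1222, 0.9925)


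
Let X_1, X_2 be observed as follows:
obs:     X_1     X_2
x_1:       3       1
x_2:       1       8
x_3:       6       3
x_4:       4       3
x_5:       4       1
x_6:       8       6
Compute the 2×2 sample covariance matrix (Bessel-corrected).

Step 1 — column means:
  mean(X_1) = (3 + 1 + 6 + 4 + 4 + 8) / 6 = 26/6 = 4.3333
  mean(X_2) = (1 + 8 + 3 + 3 + 1 + 6) / 6 = 22/6 = 3.6667

Step 2 — sample covariance S[i,j] = (1/(n-1)) · Σ_k (x_{k,i} - mean_i) · (x_{k,j} - mean_j), with n-1 = 5.
  S[X_1,X_1] = ((-1.3333)·(-1.3333) + (-3.3333)·(-3.3333) + (1.6667)·(1.6667) + (-0.3333)·(-0.3333) + (-0.3333)·(-0.3333) + (3.6667)·(3.6667)) / 5 = 29.3333/5 = 5.8667
  S[X_1,X_2] = ((-1.3333)·(-2.6667) + (-3.3333)·(4.3333) + (1.6667)·(-0.6667) + (-0.3333)·(-0.6667) + (-0.3333)·(-2.6667) + (3.6667)·(2.3333)) / 5 = -2.3333/5 = -0.4667
  S[X_2,X_2] = ((-2.6667)·(-2.6667) + (4.3333)·(4.3333) + (-0.6667)·(-0.6667) + (-0.6667)·(-0.6667) + (-2.6667)·(-2.6667) + (2.3333)·(2.3333)) / 5 = 39.3333/5 = 7.8667

S is symmetric (S[j,i] = S[i,j]). Assembling:

S = [[5.8667, -0.4667],
 [-0.4667, 7.8667]]


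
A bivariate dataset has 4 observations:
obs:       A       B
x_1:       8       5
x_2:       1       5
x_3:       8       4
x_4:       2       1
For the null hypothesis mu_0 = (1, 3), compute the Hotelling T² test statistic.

Step 1 — sample mean vector:
  mean(A) = (8 + 1 + 8 + 2) / 4 = 19/4 = 4.75
  mean(B) = (5 + 5 + 4 + 1) / 4 = 15/4 = 3.75
  x̄ = (4.75, 3.75),  deviation x̄ - mu_0 = (4.75, 3.75) - (1, 3) = (3.75, 0.75).

Step 2 — sample covariance matrix, S[i,j] = (1/(n-1)) · Σ_k (x_{k,i} - mean_i) · (x_{k,j} - mean_j), divisor n-1 = 3:
  S[A,A] = ((3.25)·(3.25) + (-3.75)·(-3.75) + (3.25)·(3.25) + (-2.75)·(-2.75)) / 3 = 42.75/3 = 14.25
  S[A,B] = ((3.25)·(1.25) + (-3.75)·(1.25) + (3.25)·(0.25) + (-2.75)·(-2.75)) / 3 = 7.75/3 = 2.5833
  S[B,B] = ((1.25)·(1.25) + (1.25)·(1.25) + (0.25)·(0.25) + (-2.75)·(-2.75)) / 3 = 10.75/3 = 3.5833
  S = [[14.25, 2.5833],
 [2.5833, 3.5833]].

Step 3 — invert S. det(S) = 14.25·3.5833 - (2.5833)² = 44.3889.
  S^{-1} = (1/det) · [[d, -b], [-b, a]] = [[0.0807, -0.0582],
 [-0.0582, 0.321]].

Step 4 — quadratic form (x̄ - mu_0)^T · S^{-1} · (x̄ - mu_0):
  S^{-1} · (x̄ - mu_0) = (0.2591, 0.0225),
  (x̄ - mu_0)^T · [...] = (3.75)·(0.2591) + (0.75)·(0.0225) = 0.9884.

Step 5 — scale by n: T² = 4 · 0.9884 = 3.9537.

T² ≈ 3.9537


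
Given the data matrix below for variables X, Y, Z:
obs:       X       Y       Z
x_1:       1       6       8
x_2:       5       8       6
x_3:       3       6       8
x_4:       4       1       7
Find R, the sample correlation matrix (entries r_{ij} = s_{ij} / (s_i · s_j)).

Step 1 — column means:
  mean(X) = (1 + 5 + 3 + 4) / 4 = 13/4 = 3.25
  mean(Y) = (6 + 8 + 6 + 1) / 4 = 21/4 = 5.25
  mean(Z) = (8 + 6 + 8 + 7) / 4 = 29/4 = 7.25

Step 2 — sample variances and covariances s[i,j] = (1/(n-1)) · Σ_k (x_{k,i} - mean_i) · (x_{k,j} - mean_j), with n-1 = 3:
  s[X,X] = ((-2.25)·(-2.25) + (1.75)·(1.75) + (-0.25)·(-0.25) + (0.75)·(0.75)) / 3 = 8.75/3 = 2.9167
  s[X,Y] = ((-2.25)·(0.75) + (1.75)·(2.75) + (-0.25)·(0.75) + (0.75)·(-4.25)) / 3 = -0.25/3 = -0.0833
  s[X,Z] = ((-2.25)·(0.75) + (1.75)·(-1.25) + (-0.25)·(0.75) + (0.75)·(-0.25)) / 3 = -4.25/3 = -1.4167
  s[Y,Y] = ((0.75)·(0.75) + (2.75)·(2.75) + (0.75)·(0.75) + (-4.25)·(-4.25)) / 3 = 26.75/3 = 8.9167
  s[Y,Z] = ((0.75)·(0.75) + (2.75)·(-1.25) + (0.75)·(0.75) + (-4.25)·(-0.25)) / 3 = -1.25/3 = -0.4167
  s[Z,Z] = ((0.75)·(0.75) + (-1.25)·(-1.25) + (0.75)·(0.75) + (-0.25)·(-0.25)) / 3 = 2.75/3 = 0.9167
  Sample standard deviations s_i = √(s[i,i]):
  s(X) = √(2.9167) = 1.7078
  s(Y) = √(8.9167) = 2.9861
  s(Z) = √(0.9167) = 0.9574

Step 3 — r_{ij} = s_{ij} / (s_i · s_j):
  r[X,X] = 1 (diagonal).
  r[X,Y] = -0.0833 / (1.7078 · 2.9861) = -0.0833 / 5.0997 = -0.0163
  r[X,Z] = -1.4167 / (1.7078 · 0.9574) = -1.4167 / 1.6351 = -0.8664
  r[Y,Y] = 1 (diagonal).
  r[Y,Z] = -0.4167 / (2.9861 · 0.9574) = -0.4167 / 2.859 = -0.1457
  r[Z,Z] = 1 (diagonal).

R is symmetric with unit diagonal. Assembling:

R = [[1, -0.0163, -0.8664],
 [-0.0163, 1, -0.1457],
 [-0.8664, -0.1457, 1]]


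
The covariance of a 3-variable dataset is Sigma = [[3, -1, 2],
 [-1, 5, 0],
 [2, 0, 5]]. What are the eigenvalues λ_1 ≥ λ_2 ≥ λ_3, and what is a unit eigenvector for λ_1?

Step 1 — characteristic polynomial p(λ) = det(λI - Sigma) = λ³ - tr·λ² + c_1·λ - det, where tr = trace, c_1 = sum of the principal 2×2 minors, det = det(Sigma):
  tr = 3 + 5 + 5 = 13,
  c_1 = (3·5 - (-1)²) + (3·5 - (2)²) + (5·5 - (0)²) = 14 + 11 + 25 = 50,
  det = 3·(5·5 - (0)²) - (-1)·((-1)·5 - (0)·(2)) + (2)·((-1)·(0) - 5·(2)) = 3·(25) - (-1)·(-5) + (2)·(-10) = 50.
  So p(λ) = λ³ - 13λ² + 50λ - 50.
Step 2 — look for an integer root (rational root theorem: any rational root is an integer divisor of 50). Testing λ = 5:
  p(5) = 125 - 325 + 250 - 50 = 0  ✓
  Dividing out (λ - 5): p(λ) = (λ - 5)(λ² - 8λ + 10).
Step 3 — remaining eigenvalues from the quadratic λ² - 8λ + 10 = 0:
  Δ = 8² - 4·10 = 64 - 40 = 24,  λ = (8 ± √24)/2 = (8 ± 4.899)/2 ≈ 6.4495 or 1.5505.
  Sorted: λ_1 = 6.4495,  λ_2 = 5,  λ_3 = 1.5505  (check: sum = 13 = tr ✓).

Step 4 — unit eigenvector for λ_1 ≈ 6.4495: v spans the null space of (Sigma - λ_1 I), whose rows are
  r_1 = (-3.4495, -1, 2),  r_2 = (-1, -1.4495, 0),  r_3 = (2, 0, -1.4495).
  v is orthogonal to every row, so take v ∝ r_1 × r_2 = ((-1)·(0) - (2)·(-1.4495), (2)·(-1) - (-3.4495)·(0), (-3.4495)·(-1.4495) - (-1)·(-1)) ≈ (2.899, -2, 4).
  Let u = (2.899, -2, 4).
  ||u|| = √((2.899)² + (-2)² + (4)²) = √(28.4041) ≈ 5.3295,  v_1 = u/||u|| ≈ (0.5439, -0.3753, 0.7505) (||v_1|| = 1).

λ_1 = 6.4495,  λ_2 = 5,  λ_3 = 1.5505;  v_1 ≈ (0.5439, -0.3753, 0.7505)


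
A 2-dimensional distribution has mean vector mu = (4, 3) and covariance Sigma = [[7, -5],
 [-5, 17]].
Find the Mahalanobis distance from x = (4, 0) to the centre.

Step 1 — centre the observation: (x - mu) = (0, -3).

Step 2 — invert Sigma. det(Sigma) = 7·17 - (-5)² = 94.
  Sigma^{-1} = (1/det) · [[d, -b], [-b, a]] = [[0.1809, 0.0532],
 [0.0532, 0.0745]].

Step 3 — form the quadratic (x - mu)^T · Sigma^{-1} · (x - mu):
  Sigma^{-1} · (x - mu) = (-0.1596, -0.2234).
  (x - mu)^T · [Sigma^{-1} · (x - mu)] = (0)·(-0.1596) + (-3)·(-0.2234) = 0.6702.

Step 4 — take square root: d = √(0.6702) ≈ 0.8187.

d(x, mu) = √(0.6702) ≈ 0.8187


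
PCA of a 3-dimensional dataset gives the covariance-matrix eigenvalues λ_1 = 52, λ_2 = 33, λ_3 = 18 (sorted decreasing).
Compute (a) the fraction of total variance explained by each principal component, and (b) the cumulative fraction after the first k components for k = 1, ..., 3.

Step 1 — total variance = trace(Sigma) = Σ λ_i = 52 + 33 + 18 = 103.

Step 2 — fraction explained by component i = λ_i / Σ λ:
  PC1: 52/103 = 0.5049
  PC2: 33/103 = 0.3204
  PC3: 18/103 = 0.1748

Step 3 — cumulative fraction after k components = (λ_1 + ... + λ_k) / Σ λ:
  k = 1: 52/103 = 0.5049
  k = 2: (52 + 33)/103 = 85/103 = 0.8252
  k = 3: (52 + 33 + 18)/103 = 103/103 = 1

Summary (fraction, with percent):

explained: PC1 0.5049 (50.49%), PC2 0.3204 (32.04%), PC3 0.1748 (17.48%);  cumulative: 0.5049, 0.8252, 1


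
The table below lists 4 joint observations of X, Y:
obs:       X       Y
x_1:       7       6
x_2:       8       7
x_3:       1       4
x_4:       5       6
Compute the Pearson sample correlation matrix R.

Step 1 — column means:
  mean(X) = (7 + 8 + 1 + 5) / 4 = 21/4 = 5.25
  mean(Y) = (6 + 7 + 4 + 6) / 4 = 23/4 = 5.75

Step 2 — sample variances and covariances s[i,j] = (1/(n-1)) · Σ_k (x_{k,i} - mean_i) · (x_{k,j} - mean_j), with n-1 = 3:
  s[X,X] = ((1.75)·(1.75) + (2.75)·(2.75) + (-4.25)·(-4.25) + (-0.25)·(-0.25)) / 3 = 28.75/3 = 9.5833
  s[X,Y] = ((1.75)·(0.25) + (2.75)·(1.25) + (-4.25)·(-1.75) + (-0.25)·(0.25)) / 3 = 11.25/3 = 3.75
  s[Y,Y] = ((0.25)·(0.25) + (1.25)·(1.25) + (-1.75)·(-1.75) + (0.25)·(0.25)) / 3 = 4.75/3 = 1.5833
  Sample standard deviations s_i = √(s[i,i]):
  s(X) = √(9.5833) = 3.0957
  s(Y) = √(1.5833) = 1.2583

Step 3 — r_{ij} = s_{ij} / (s_i · s_j):
  r[X,X] = 1 (diagonal).
  r[X,Y] = 3.75 / (3.0957 · 1.2583) = 3.75 / 3.8953 = 0.9627
  r[Y,Y] = 1 (diagonal).

R is symmetric with unit diagonal. Assembling:

R = [[1, 0.9627],
 [0.9627, 1]]


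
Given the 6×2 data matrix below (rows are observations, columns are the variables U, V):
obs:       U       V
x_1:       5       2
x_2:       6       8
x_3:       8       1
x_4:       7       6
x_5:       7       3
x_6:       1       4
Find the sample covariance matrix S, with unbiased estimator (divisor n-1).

Step 1 — column means:
  mean(U) = (5 + 6 + 8 + 7 + 7 + 1) / 6 = 34/6 = 5.6667
  mean(V) = (2 + 8 + 1 + 6 + 3 + 4) / 6 = 24/6 = 4

Step 2 — sample covariance S[i,j] = (1/(n-1)) · Σ_k (x_{k,i} - mean_i) · (x_{k,j} - mean_j), with n-1 = 5.
  S[U,U] = ((-0.6667)·(-0.6667) + (0.3333)·(0.3333) + (2.3333)·(2.3333) + (1.3333)·(1.3333) + (1.3333)·(1.3333) + (-4.6667)·(-4.6667)) / 5 = 31.3333/5 = 6.2667
  S[U,V] = ((-0.6667)·(-2) + (0.3333)·(4) + (2.3333)·(-3) + (1.3333)·(2) + (1.3333)·(-1) + (-4.6667)·(0)) / 5 = -3/5 = -0.6
  S[V,V] = ((-2)·(-2) + (4)·(4) + (-3)·(-3) + (2)·(2) + (-1)·(-1) + (0)·(0)) / 5 = 34/5 = 6.8

S is symmetric (S[j,i] = S[i,j]). Assembling:

S = [[6.2667, -0.6],
 [-0.6, 6.8]]


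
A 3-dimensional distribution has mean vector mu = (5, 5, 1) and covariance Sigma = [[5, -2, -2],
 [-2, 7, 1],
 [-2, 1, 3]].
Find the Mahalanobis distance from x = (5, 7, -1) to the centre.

Step 1 — centre the observation: (x - mu) = (0, 2, -2).

Step 2 — invert Sigma (cofactor / det for 3×3, or solve directly):
  Sigma^{-1} = [[0.2941, 0.0588, 0.1765],
 [0.0588, 0.1618, -0.0147],
 [0.1765, -0.0147, 0.4559]].

Step 3 — form the quadratic (x - mu)^T · Sigma^{-1} · (x - mu):
  Sigma^{-1} · (x - mu) = (-0.2353, 0.3529, -0.9412).
  (x - mu)^T · [Sigma^{-1} · (x - mu)] = (0)·(-0.2353) + (2)·(0.3529) + (-2)·(-0.9412) = 2.5882.

Step 4 — take square root: d = √(2.5882) ≈ 1.6088.

d(x, mu) = √(2.5882) ≈ 1.6088


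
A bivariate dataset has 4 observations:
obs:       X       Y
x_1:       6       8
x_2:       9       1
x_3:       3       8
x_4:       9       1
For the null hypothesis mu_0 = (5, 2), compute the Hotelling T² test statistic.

Step 1 — sample mean vector:
  mean(X) = (6 + 9 + 3 + 9) / 4 = 27/4 = 6.75
  mean(Y) = (8 + 1 + 8 + 1) / 4 = 18/4 = 4.5
  x̄ = (6.75, 4.5),  deviation x̄ - mu_0 = (6.75, 4.5) - (5, 2) = (1.75, 2.5).

Step 2 — sample covariance matrix, S[i,j] = (1/(n-1)) · Σ_k (x_{k,i} - mean_i) · (x_{k,j} - mean_j), divisor n-1 = 3:
  S[X,X] = ((-0.75)·(-0.75) + (2.25)·(2.25) + (-3.75)·(-3.75) + (2.25)·(2.25)) / 3 = 24.75/3 = 8.25
  S[X,Y] = ((-0.75)·(3.5) + (2.25)·(-3.5) + (-3.75)·(3.5) + (2.25)·(-3.5)) / 3 = -31.5/3 = -10.5
  S[Y,Y] = ((3.5)·(3.5) + (-3.5)·(-3.5) + (3.5)·(3.5) + (-3.5)·(-3.5)) / 3 = 49/3 = 16.3333
  S = [[8.25, -10.5],
 [-10.5, 16.3333]].

Step 3 — invert S. det(S) = 8.25·16.3333 - (-10.5)² = 24.5.
  S^{-1} = (1/det) · [[d, -b], [-b, a]] = [[0.6667, 0.4286],
 [0.4286, 0.3367]].

Step 4 — quadratic form (x̄ - mu_0)^T · S^{-1} · (x̄ - mu_0):
  S^{-1} · (x̄ - mu_0) = (2.2381, 1.5918),
  (x̄ - mu_0)^T · [...] = (1.75)·(2.2381) + (2.5)·(1.5918) = 7.8963.

Step 5 — scale by n: T² = 4 · 7.8963 = 31.585.

T² ≈ 31.585


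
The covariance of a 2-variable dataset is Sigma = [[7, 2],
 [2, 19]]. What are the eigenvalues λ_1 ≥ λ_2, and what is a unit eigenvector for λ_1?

Step 1 — characteristic polynomial of 2×2 Sigma:
  det(Sigma - λI) = λ² - trace · λ + det = 0.
  trace = 7 + 19 = 26, det = 7·19 - (2)² = 129.
Step 2 — discriminant:
  Δ = trace² - 4·det = 676 - 516 = 160.
Step 3 — eigenvalues:
  λ = (trace ± √Δ)/2 = (26 ± 12.6491)/2,
  λ_1 = 19.3246,  λ_2 = 6.6754.

Step 4 — unit eigenvector for λ_1: solve (Sigma - λ_1 I)v = 0. First row:
  (7 - 19.3246)·v_x + (2)·v_y = 0, i.e. (-12.3246)·v_x + (2)·v_y = 0,
  so v ∝ (b, λ_1 - a) = (2, 12.3246) = u.
  ||u|| = √((2)² + (12.3246)²) = √(155.8947) ≈ 12.4858,
  v_1 = u/||u|| ≈ (0.1602, 0.9871) (||v_1|| = 1).

λ_1 = 19.3246,  λ_2 = 6.6754;  v_1 ≈ (0.1602, 0.9871)


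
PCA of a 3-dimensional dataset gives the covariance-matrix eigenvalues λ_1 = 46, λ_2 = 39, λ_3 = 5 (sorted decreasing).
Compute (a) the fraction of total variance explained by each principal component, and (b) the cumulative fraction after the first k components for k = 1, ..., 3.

Step 1 — total variance = trace(Sigma) = Σ λ_i = 46 + 39 + 5 = 90.

Step 2 — fraction explained by component i = λ_i / Σ λ:
  PC1: 46/90 = 0.5111
  PC2: 39/90 = 0.4333
  PC3: 5/90 = 0.0556

Step 3 — cumulative fraction after k components = (λ_1 + ... + λ_k) / Σ λ:
  k = 1: 46/90 = 0.5111
  k = 2: (46 + 39)/90 = 85/90 = 0.9444
  k = 3: (46 + 39 + 5)/90 = 90/90 = 1

Summary (fraction, with percent):

explained: PC1 0.5111 (51.11%), PC2 0.4333 (43.33%), PC3 0.0556 (5.56%);  cumulative: 0.5111, 0.9444, 1


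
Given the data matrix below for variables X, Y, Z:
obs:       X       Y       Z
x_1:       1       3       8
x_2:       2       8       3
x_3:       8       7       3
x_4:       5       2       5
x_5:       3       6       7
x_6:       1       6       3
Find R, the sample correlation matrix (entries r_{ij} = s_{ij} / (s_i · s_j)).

Step 1 — column means:
  mean(X) = (1 + 2 + 8 + 5 + 3 + 1) / 6 = 20/6 = 3.3333
  mean(Y) = (3 + 8 + 7 + 2 + 6 + 6) / 6 = 32/6 = 5.3333
  mean(Z) = (8 + 3 + 3 + 5 + 7 + 3) / 6 = 29/6 = 4.8333

Step 2 — sample variances and covariances s[i,j] = (1/(n-1)) · Σ_k (x_{k,i} - mean_i) · (x_{k,j} - mean_j), with n-1 = 5:
  s[X,X] = ((-2.3333)·(-2.3333) + (-1.3333)·(-1.3333) + (4.6667)·(4.6667) + (1.6667)·(1.6667) + (-0.3333)·(-0.3333) + (-2.3333)·(-2.3333)) / 5 = 37.3333/5 = 7.4667
  s[X,Y] = ((-2.3333)·(-2.3333) + (-1.3333)·(2.6667) + (4.6667)·(1.6667) + (1.6667)·(-3.3333) + (-0.3333)·(0.6667) + (-2.3333)·(0.6667)) / 5 = 2.3333/5 = 0.4667
  s[X,Z] = ((-2.3333)·(3.1667) + (-1.3333)·(-1.8333) + (4.6667)·(-1.8333) + (1.6667)·(0.1667) + (-0.3333)·(2.1667) + (-2.3333)·(-1.8333)) / 5 = -9.6667/5 = -1.9333
  s[Y,Y] = ((-2.3333)·(-2.3333) + (2.6667)·(2.6667) + (1.6667)·(1.6667) + (-3.3333)·(-3.3333) + (0.6667)·(0.6667) + (0.6667)·(0.6667)) / 5 = 27.3333/5 = 5.4667
  s[Y,Z] = ((-2.3333)·(3.1667) + (2.6667)·(-1.8333) + (1.6667)·(-1.8333) + (-3.3333)·(0.1667) + (0.6667)·(2.1667) + (0.6667)·(-1.8333)) / 5 = -15.6667/5 = -3.1333
  s[Z,Z] = ((3.1667)·(3.1667) + (-1.8333)·(-1.8333) + (-1.8333)·(-1.8333) + (0.1667)·(0.1667) + (2.1667)·(2.1667) + (-1.8333)·(-1.8333)) / 5 = 24.8333/5 = 4.9667
  Sample standard deviations s_i = √(s[i,i]):
  s(X) = √(7.4667) = 2.7325
  s(Y) = √(5.4667) = 2.3381
  s(Z) = √(4.9667) = 2.2286

Step 3 — r_{ij} = s_{ij} / (s_i · s_j):
  r[X,X] = 1 (diagonal).
  r[X,Y] = 0.4667 / (2.7325 · 2.3381) = 0.4667 / 6.3889 = 0.073
  r[X,Z] = -1.9333 / (2.7325 · 2.2286) = -1.9333 / 6.0897 = -0.3175
  r[Y,Y] = 1 (diagonal).
  r[Y,Z] = -3.1333 / (2.3381 · 2.2286) = -3.1333 / 5.2107 = -0.6013
  r[Z,Z] = 1 (diagonal).

R is symmetric with unit diagonal. Assembling:

R = [[1, 0.073, -0.3175],
 [0.073, 1, -0.6013],
 [-0.3175, -0.6013, 1]]


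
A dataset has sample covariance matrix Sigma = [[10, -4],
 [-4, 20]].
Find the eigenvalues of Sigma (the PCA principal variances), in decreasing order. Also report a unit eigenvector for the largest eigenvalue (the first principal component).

Step 1 — characteristic polynomial of 2×2 Sigma:
  det(Sigma - λI) = λ² - trace · λ + det = 0.
  trace = 10 + 20 = 30, det = 10·20 - (-4)² = 184.
Step 2 — discriminant:
  Δ = trace² - 4·det = 900 - 736 = 164.
Step 3 — eigenvalues:
  λ = (trace ± √Δ)/2 = (30 ± 12.8062)/2,
  λ_1 = 21.4031,  λ_2 = 8.5969.

Step 4 — unit eigenvector for λ_1: solve (Sigma - λ_1 I)v = 0. First row:
  (10 - 21.4031)·v_x + (-4)·v_y = 0, i.e. (-11.4031)·v_x + (-4)·v_y = 0,
  so v ∝ (b, λ_1 - a) = (-4, 11.4031); multiply by -1 so the first entry is positive: u = (4, -11.4031).
  ||u|| = √((4)² + (-11.4031)²) = √(146.0312) ≈ 12.0843,
  v_1 = u/||u|| ≈ (0.331, -0.9436) (||v_1|| = 1).

λ_1 = 21.4031,  λ_2 = 8.5969;  v_1 ≈ (0.331, -0.9436)


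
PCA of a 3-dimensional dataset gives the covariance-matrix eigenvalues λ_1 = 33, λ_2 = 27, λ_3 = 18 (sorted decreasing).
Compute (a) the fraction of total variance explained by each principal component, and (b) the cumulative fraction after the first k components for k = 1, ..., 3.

Step 1 — total variance = trace(Sigma) = Σ λ_i = 33 + 27 + 18 = 78.

Step 2 — fraction explained by component i = λ_i / Σ λ:
  PC1: 33/78 = 0.4231
  PC2: 27/78 = 0.3462
  PC3: 18/78 = 0.2308

Step 3 — cumulative fraction after k components = (λ_1 + ... + λ_k) / Σ λ:
  k = 1: 33/78 = 0.4231
  k = 2: (33 + 27)/78 = 60/78 = 0.7692
  k = 3: (33 + 27 + 18)/78 = 78/78 = 1

Summary (fraction, with percent):

explained: PC1 0.4231 (42.31%), PC2 0.3462 (34.62%), PC3 0.2308 (23.08%);  cumulative: 0.4231, 0.7692, 1


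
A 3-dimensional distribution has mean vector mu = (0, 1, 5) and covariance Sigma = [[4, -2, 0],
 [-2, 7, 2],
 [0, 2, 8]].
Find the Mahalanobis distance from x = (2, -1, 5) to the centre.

Step 1 — centre the observation: (x - mu) = (2, -2, 0).

Step 2 — invert Sigma (cofactor / det for 3×3, or solve directly):
  Sigma^{-1} = [[0.2955, 0.0909, -0.0227],
 [0.0909, 0.1818, -0.0455],
 [-0.0227, -0.0455, 0.1364]].

Step 3 — form the quadratic (x - mu)^T · Sigma^{-1} · (x - mu):
  Sigma^{-1} · (x - mu) = (0.4091, -0.1818, 0.0455).
  (x - mu)^T · [Sigma^{-1} · (x - mu)] = (2)·(0.4091) + (-2)·(-0.1818) + (0)·(0.0455) = 1.1818.

Step 4 — take square root: d = √(1.1818) ≈ 1.0871.

d(x, mu) = √(1.1818) ≈ 1.0871


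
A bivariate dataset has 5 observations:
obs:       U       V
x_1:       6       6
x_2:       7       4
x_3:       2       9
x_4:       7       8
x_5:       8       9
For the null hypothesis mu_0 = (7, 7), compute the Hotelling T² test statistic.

Step 1 — sample mean vector:
  mean(U) = (6 + 7 + 2 + 7 + 8) / 5 = 30/5 = 6
  mean(V) = (6 + 4 + 9 + 8 + 9) / 5 = 36/5 = 7.2
  x̄ = (6, 7.2),  deviation x̄ - mu_0 = (6, 7.2) - (7, 7) = (-1, 0.2).

Step 2 — sample covariance matrix, S[i,j] = (1/(n-1)) · Σ_k (x_{k,i} - mean_i) · (x_{k,j} - mean_j), divisor n-1 = 4:
  S[U,U] = ((0)·(0) + (1)·(1) + (-4)·(-4) + (1)·(1) + (2)·(2)) / 4 = 22/4 = 5.5
  S[U,V] = ((0)·(-1.2) + (1)·(-3.2) + (-4)·(1.8) + (1)·(0.8) + (2)·(1.8)) / 4 = -6/4 = -1.5
  S[V,V] = ((-1.2)·(-1.2) + (-3.2)·(-3.2) + (1.8)·(1.8) + (0.8)·(0.8) + (1.8)·(1.8)) / 4 = 18.8/4 = 4.7
  S = [[5.5, -1.5],
 [-1.5, 4.7]].

Step 3 — invert S. det(S) = 5.5·4.7 - (-1.5)² = 23.6.
  S^{-1} = (1/det) · [[d, -b], [-b, a]] = [[0.1992, 0.0636],
 [0.0636, 0.2331]].

Step 4 — quadratic form (x̄ - mu_0)^T · S^{-1} · (x̄ - mu_0):
  S^{-1} · (x̄ - mu_0) = (-0.1864, -0.0169),
  (x̄ - mu_0)^T · [...] = (-1)·(-0.1864) + (0.2)·(-0.0169) = 0.1831.

Step 5 — scale by n: T² = 5 · 0.1831 = 0.9153.

T² ≈ 0.9153


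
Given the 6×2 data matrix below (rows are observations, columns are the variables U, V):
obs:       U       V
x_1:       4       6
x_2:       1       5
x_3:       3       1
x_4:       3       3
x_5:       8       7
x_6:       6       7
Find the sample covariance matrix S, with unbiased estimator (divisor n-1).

Step 1 — column means:
  mean(U) = (4 + 1 + 3 + 3 + 8 + 6) / 6 = 25/6 = 4.1667
  mean(V) = (6 + 5 + 1 + 3 + 7 + 7) / 6 = 29/6 = 4.8333

Step 2 — sample covariance S[i,j] = (1/(n-1)) · Σ_k (x_{k,i} - mean_i) · (x_{k,j} - mean_j), with n-1 = 5.
  S[U,U] = ((-0.1667)·(-0.1667) + (-3.1667)·(-3.1667) + (-1.1667)·(-1.1667) + (-1.1667)·(-1.1667) + (3.8333)·(3.8333) + (1.8333)·(1.8333)) / 5 = 30.8333/5 = 6.1667
  S[U,V] = ((-0.1667)·(1.1667) + (-3.1667)·(0.1667) + (-1.1667)·(-3.8333) + (-1.1667)·(-1.8333) + (3.8333)·(2.1667) + (1.8333)·(2.1667)) / 5 = 18.1667/5 = 3.6333
  S[V,V] = ((1.1667)·(1.1667) + (0.1667)·(0.1667) + (-3.8333)·(-3.8333) + (-1.8333)·(-1.8333) + (2.1667)·(2.1667) + (2.1667)·(2.1667)) / 5 = 28.8333/5 = 5.7667

S is symmetric (S[j,i] = S[i,j]). Assembling:

S = [[6.1667, 3.6333],
 [3.6333, 5.7667]]


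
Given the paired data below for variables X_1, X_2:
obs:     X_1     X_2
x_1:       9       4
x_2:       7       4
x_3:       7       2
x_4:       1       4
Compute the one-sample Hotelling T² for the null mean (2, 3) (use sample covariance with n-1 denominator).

Step 1 — sample mean vector:
  mean(X_1) = (9 + 7 + 7 + 1) / 4 = 24/4 = 6
  mean(X_2) = (4 + 4 + 2 + 4) / 4 = 14/4 = 3.5
  x̄ = (6, 3.5),  deviation x̄ - mu_0 = (6, 3.5) - (2, 3) = (4, 0.5).

Step 2 — sample covariance matrix, S[i,j] = (1/(n-1)) · Σ_k (x_{k,i} - mean_i) · (x_{k,j} - mean_j), divisor n-1 = 3:
  S[X_1,X_1] = ((3)·(3) + (1)·(1) + (1)·(1) + (-5)·(-5)) / 3 = 36/3 = 12
  S[X_1,X_2] = ((3)·(0.5) + (1)·(0.5) + (1)·(-1.5) + (-5)·(0.5)) / 3 = -2/3 = -0.6667
  S[X_2,X_2] = ((0.5)·(0.5) + (0.5)·(0.5) + (-1.5)·(-1.5) + (0.5)·(0.5)) / 3 = 3/3 = 1
  S = [[12, -0.6667],
 [-0.6667, 1]].

Step 3 — invert S. det(S) = 12·1 - (-0.6667)² = 11.5556.
  S^{-1} = (1/det) · [[d, -b], [-b, a]] = [[0.0865, 0.0577],
 [0.0577, 1.0385]].

Step 4 — quadratic form (x̄ - mu_0)^T · S^{-1} · (x̄ - mu_0):
  S^{-1} · (x̄ - mu_0) = (0.375, 0.75),
  (x̄ - mu_0)^T · [...] = (4)·(0.375) + (0.5)·(0.75) = 1.875.

Step 5 — scale by n: T² = 4 · 1.875 = 7.5.

T² ≈ 7.5
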